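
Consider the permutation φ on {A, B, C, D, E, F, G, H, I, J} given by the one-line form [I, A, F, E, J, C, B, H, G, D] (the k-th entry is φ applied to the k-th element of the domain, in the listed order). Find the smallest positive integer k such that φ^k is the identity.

12

Decomposing into disjoint cycles gives cycle lengths 4, 3, 2, 1.
The order of φ is the least common multiple of its cycle lengths: lcm(4, 3, 2) = 12.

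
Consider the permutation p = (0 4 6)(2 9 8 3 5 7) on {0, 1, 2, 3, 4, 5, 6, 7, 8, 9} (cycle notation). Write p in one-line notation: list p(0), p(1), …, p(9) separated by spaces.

Reading each image from the cycles: 0→4, 1→1, 2→9, 3→5, 4→6, 5→7, 6→0, 7→2, 8→3, 9→8.
Listing these in domain order gives 4 1 9 5 6 7 0 2 3 8.

4 1 9 5 6 7 0 2 3 8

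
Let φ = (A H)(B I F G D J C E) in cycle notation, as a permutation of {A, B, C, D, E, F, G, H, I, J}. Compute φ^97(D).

J

D lies in the 8-cycle (B I F G D J C E).
Since the cycle has length 8, φ^97 acts on it the same as φ^1 (97 mod 8 = 1).
Advancing 1 step from D: D → J.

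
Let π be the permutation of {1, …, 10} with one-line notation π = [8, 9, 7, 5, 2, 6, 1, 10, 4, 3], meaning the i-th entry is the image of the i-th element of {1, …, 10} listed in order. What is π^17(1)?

10

Tracing 1 → 8 → … returns to 1 after 5 steps, so 1 lies in a 5-cycle (1, 8, 10, 3, 7).
On a 5-cycle, π^5 is the identity, so π^17 = π^2 there (17 ≡ 2 mod 5).
Advancing 2 steps from 1: 1 → 8 → 10.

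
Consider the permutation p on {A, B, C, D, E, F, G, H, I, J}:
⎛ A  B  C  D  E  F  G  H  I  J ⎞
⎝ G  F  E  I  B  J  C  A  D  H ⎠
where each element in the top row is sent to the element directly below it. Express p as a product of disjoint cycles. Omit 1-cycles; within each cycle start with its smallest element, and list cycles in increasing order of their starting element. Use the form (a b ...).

Start at A and follow images: A → G → C → E → B → F → J → H → A, giving the cycle (A G C E B F J H).
Repeating from the next unused element and collecting all non-trivial cycles gives (A G C E B F J H)(D I).

(A G C E B F J H)(D I)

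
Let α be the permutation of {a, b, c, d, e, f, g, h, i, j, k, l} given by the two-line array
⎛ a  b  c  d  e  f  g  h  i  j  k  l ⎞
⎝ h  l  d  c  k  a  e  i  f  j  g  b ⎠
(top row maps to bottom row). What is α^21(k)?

Tracing k → g → … returns to k after 3 steps, so k lies in a 3-cycle (e, k, g).
Powers repeat with period 3 on this cycle, and 21 mod 3 = 0, so α^21(k) = α^0(k).
So α^21(k) = k.

k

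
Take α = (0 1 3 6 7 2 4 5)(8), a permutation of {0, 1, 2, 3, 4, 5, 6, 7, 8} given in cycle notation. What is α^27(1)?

7

1 lies in the 8-cycle (0 1 3 6 7 2 4 5).
Powers repeat with period 8 on this cycle, and 27 mod 8 = 3, so α^27(1) = α^3(1).
Stepping 3 places around the cycle: 1 → 3 → 6 → 7.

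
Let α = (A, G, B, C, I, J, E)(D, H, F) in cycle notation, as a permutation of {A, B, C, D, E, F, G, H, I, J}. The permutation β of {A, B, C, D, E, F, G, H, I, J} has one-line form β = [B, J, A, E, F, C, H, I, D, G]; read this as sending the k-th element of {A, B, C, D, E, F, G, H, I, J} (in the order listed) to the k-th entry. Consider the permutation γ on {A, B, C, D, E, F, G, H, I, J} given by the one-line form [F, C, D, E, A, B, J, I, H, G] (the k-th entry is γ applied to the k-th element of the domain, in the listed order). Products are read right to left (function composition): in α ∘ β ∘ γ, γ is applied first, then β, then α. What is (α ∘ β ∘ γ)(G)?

B

(α ∘ β ∘ γ)(G) = α(β(γ(G))). γ(G) = J, then β(J) = G, then α(G) = B, so the result is B.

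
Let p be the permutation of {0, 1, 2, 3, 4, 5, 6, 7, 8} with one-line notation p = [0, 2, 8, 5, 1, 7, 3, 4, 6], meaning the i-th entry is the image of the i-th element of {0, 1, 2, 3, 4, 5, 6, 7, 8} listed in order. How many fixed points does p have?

The fixed points (elements with p(x) = x) are {0}, so there is 1.

1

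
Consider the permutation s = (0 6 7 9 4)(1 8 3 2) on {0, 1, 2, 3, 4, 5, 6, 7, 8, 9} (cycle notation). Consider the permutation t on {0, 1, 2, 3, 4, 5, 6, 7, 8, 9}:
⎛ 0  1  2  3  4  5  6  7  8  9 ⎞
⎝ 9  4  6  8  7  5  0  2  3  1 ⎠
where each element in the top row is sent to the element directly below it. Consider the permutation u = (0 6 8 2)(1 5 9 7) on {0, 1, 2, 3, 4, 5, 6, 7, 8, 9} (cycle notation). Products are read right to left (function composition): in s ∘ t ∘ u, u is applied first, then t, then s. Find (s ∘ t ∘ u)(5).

Chase 5: u(5) = 9; t(9) = 1; s(1) = 8. Hence (s ∘ t ∘ u)(5) = 8.

8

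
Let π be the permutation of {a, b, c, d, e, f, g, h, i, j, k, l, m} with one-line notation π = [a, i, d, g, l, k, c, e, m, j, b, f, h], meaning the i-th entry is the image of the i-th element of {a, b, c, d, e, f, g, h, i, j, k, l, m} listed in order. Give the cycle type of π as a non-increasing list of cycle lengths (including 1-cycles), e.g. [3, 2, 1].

[8, 3, 1, 1]

The disjoint cycles are (a)(b, i, m, h, e, l, f, k)(c, d, g)(j), with lengths 8, 3, 1, 1 in non-increasing order.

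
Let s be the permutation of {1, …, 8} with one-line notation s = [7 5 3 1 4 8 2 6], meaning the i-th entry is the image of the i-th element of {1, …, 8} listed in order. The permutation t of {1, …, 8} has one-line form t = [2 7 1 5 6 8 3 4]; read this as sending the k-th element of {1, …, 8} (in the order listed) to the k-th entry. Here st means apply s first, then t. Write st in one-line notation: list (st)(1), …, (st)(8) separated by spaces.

(st)(x) = t(s(x)). Computing each image: t(s(1)) = t(7) = 3, t(s(2)) = t(5) = 6, t(s(3)) = t(3) = 1, t(s(4)) = t(1) = 2, t(s(5)) = t(4) = 5, t(s(6)) = t(8) = 4, t(s(7)) = t(2) = 7, t(s(8)) = t(6) = 8.
Hence st = [3 6 1 2 5 4 7 8].

3 6 1 2 5 4 7 8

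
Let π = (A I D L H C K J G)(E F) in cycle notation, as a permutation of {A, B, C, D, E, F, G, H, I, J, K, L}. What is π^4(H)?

H lies in the 9-cycle (A I D L H C K J G).
Advancing 4 steps from H: H → C → K → J → G.

G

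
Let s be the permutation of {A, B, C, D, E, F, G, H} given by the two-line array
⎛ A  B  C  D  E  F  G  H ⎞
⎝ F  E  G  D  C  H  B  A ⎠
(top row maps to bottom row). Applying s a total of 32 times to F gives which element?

A

Tracing F → H → … returns to F after 3 steps, so F lies in a 3-cycle (A F H).
Powers repeat with period 3 on this cycle, and 32 mod 3 = 2, so s^32(F) = s^2(F).
Stepping 2 places around the cycle: F → H → A.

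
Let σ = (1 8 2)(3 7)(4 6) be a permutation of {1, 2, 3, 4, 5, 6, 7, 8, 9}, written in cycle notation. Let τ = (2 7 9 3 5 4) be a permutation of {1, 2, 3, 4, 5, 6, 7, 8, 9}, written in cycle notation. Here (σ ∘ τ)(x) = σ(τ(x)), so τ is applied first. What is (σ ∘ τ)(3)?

First apply τ: τ(3) = 5, then σ(5) = 5. Thus (σ ∘ τ)(3) = 5.

5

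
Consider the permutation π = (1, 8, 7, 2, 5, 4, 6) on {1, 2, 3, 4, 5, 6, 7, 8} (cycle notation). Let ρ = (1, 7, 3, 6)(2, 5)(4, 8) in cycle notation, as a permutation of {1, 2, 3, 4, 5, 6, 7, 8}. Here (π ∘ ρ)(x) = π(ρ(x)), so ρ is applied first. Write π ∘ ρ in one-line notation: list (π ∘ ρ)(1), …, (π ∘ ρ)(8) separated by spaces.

Chase each element through ρ then π: 1 → 7 → 2; 2 → 5 → 4; 3 → 6 → 1; 4 → 8 → 7; 5 → 2 → 5; 6 → 1 → 8; 7 → 3 → 3; 8 → 4 → 6.
So π ∘ ρ in one-line form is 2 4 1 7 5 8 3 6.

2 4 1 7 5 8 3 6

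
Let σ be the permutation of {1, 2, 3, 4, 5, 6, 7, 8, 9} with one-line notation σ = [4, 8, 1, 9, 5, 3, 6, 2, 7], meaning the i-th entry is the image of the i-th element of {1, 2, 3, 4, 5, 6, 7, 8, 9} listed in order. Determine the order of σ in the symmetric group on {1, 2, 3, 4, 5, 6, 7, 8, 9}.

Writing σ as disjoint cycles, the cycle lengths are 6, 2, 1.
The order is lcm(6, 2) = 6.

6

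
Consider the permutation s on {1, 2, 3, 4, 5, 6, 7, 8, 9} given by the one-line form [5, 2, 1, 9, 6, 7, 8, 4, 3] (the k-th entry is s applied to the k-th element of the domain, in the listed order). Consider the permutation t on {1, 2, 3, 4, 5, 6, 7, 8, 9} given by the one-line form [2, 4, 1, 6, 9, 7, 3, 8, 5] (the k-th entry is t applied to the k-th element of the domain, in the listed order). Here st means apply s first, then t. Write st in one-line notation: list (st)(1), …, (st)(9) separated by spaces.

9 4 2 5 7 3 8 6 1

For each element, apply s then t: 1 → 5 → 9; 2 → 2 → 4; 3 → 1 → 2; 4 → 9 → 5; 5 → 6 → 7; 6 → 7 → 3; 7 → 8 → 8; 8 → 4 → 6; 9 → 3 → 1.
So st in one-line form is 9 4 2 5 7 3 8 6 1.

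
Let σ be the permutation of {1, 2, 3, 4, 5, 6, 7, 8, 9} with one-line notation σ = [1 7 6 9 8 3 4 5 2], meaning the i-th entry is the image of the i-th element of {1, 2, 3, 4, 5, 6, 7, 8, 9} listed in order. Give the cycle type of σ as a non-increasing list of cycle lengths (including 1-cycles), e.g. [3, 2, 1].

[4, 2, 2, 1]

The disjoint cycles are (1)(2 7 4 9)(3 6)(5 8), with lengths 4, 2, 2, 1 in non-increasing order.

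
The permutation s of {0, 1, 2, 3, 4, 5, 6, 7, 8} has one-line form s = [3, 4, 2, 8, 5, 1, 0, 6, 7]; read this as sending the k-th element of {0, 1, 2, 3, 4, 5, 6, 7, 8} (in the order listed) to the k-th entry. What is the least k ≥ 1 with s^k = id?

Decomposing into disjoint cycles gives cycle lengths 5, 3, 1.
The order is lcm(5, 3) = 15.

15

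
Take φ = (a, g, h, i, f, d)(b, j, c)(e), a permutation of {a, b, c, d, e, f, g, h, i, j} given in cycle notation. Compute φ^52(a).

a lies in the 6-cycle (a, g, h, i, f, d).
On a 6-cycle, φ^6 is the identity, so φ^52 = φ^4 there (52 ≡ 4 mod 6).
Stepping 4 places around the cycle: a → g → h → i → f.

f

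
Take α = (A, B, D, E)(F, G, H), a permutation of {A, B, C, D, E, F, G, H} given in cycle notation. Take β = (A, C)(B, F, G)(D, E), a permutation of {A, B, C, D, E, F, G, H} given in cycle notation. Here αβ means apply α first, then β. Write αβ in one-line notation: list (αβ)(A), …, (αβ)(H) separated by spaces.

F E A D C B H G

Chase each element through α then β: A → B → F; B → D → E; C → C → A; D → E → D; E → A → C; F → G → B; G → H → H; H → F → G.
So αβ in one-line form is F E A D C B H G.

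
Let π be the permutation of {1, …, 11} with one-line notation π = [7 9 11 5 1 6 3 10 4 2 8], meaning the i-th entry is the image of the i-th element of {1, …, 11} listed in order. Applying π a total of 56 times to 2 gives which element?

Tracing 2 → 9 → … returns to 2 after 10 steps, so 2 lies in a 10-cycle (1 7 3 11 8 10 2 9 4 5).
Powers repeat with period 10 on this cycle, and 56 mod 10 = 6, so π^56(2) = π^6(2).
Advancing 6 steps from 2: 2 → 9 → 4 → 5 → 1 → 7 → 3.

3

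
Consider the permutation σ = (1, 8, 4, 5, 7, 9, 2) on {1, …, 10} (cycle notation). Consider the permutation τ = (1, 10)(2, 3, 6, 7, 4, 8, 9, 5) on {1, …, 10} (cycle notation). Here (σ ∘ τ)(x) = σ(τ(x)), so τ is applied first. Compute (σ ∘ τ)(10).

(σ ∘ τ)(10) = σ(τ(10)). τ(10) = 1, then σ(1) = 8. So (σ ∘ τ)(10) = 8.

8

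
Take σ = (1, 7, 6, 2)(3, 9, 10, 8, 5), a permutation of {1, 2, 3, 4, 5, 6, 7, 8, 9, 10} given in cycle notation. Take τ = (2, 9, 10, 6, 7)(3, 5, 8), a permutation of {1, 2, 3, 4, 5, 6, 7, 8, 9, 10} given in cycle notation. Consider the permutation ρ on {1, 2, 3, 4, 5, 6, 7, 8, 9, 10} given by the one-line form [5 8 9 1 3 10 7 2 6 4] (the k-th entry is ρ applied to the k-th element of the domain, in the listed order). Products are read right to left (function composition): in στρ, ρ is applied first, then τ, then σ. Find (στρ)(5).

Apply the permutations in order: ρ(5) = 3, then τ(3) = 5, then σ(5) = 3. So (στρ)(5) = 3.

3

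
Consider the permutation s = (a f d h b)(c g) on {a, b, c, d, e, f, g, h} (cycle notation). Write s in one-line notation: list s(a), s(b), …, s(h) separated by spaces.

Image by image: a→f, b→a, c→g, d→h, e→e, f→d, g→c, h→b.
So the one-line form is f a g h e d c b.

f a g h e d c b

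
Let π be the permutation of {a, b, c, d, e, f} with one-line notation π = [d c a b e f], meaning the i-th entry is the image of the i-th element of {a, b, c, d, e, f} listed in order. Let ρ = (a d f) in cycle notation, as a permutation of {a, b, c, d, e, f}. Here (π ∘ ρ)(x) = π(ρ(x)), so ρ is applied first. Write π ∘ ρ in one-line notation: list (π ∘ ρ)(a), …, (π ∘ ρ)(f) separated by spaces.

(π ∘ ρ)(x) = π(ρ(x)). Computing each image: π(ρ(a)) = π(d) = b, π(ρ(b)) = π(b) = c, π(ρ(c)) = π(c) = a, π(ρ(d)) = π(f) = f, π(ρ(e)) = π(e) = e, π(ρ(f)) = π(a) = d.
Hence π ∘ ρ = [b c a f e d].

b c a f e d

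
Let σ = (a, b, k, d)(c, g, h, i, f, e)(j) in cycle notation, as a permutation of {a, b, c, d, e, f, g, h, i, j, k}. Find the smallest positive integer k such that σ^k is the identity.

12

The cycle type of σ is (6, 4, 1).
The order is lcm(6, 4) = 12.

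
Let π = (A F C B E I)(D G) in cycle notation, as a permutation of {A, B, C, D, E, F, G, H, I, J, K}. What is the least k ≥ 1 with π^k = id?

6

The cycle type of π is (6, 2, 1, 1, 1).
The order of π is the least common multiple of its cycle lengths: lcm(6, 2) = 6.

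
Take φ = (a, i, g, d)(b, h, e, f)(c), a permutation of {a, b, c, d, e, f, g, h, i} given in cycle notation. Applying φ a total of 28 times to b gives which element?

b lies in the 4-cycle (b, h, e, f).
Since the cycle has length 4, φ^28 acts on it the same as φ^0 (28 mod 4 = 0).
So φ^28(b) = b.

b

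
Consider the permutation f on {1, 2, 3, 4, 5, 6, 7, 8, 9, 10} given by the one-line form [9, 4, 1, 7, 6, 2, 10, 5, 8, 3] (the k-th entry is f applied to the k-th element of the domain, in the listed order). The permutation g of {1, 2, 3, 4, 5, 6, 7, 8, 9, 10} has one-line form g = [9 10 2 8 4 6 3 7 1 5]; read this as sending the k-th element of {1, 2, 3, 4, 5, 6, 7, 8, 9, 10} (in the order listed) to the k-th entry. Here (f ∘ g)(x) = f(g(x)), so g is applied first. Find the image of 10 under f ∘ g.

(f ∘ g)(10) = f(g(10)). g(10) = 5, then f(5) = 6. So (f ∘ g)(10) = 6.

6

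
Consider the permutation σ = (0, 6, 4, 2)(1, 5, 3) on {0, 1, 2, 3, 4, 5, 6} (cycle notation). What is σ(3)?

1

Within (1, 5, 3), 3 ↦ 1.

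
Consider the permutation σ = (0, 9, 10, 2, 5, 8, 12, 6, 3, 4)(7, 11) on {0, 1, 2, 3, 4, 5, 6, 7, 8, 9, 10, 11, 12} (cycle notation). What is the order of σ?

10

The cycle type of σ is (10, 2, 1).
The order is lcm(10, 2) = 10.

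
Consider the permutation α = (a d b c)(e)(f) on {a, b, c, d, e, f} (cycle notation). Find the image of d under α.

Within (a d b c), d ↦ b.

b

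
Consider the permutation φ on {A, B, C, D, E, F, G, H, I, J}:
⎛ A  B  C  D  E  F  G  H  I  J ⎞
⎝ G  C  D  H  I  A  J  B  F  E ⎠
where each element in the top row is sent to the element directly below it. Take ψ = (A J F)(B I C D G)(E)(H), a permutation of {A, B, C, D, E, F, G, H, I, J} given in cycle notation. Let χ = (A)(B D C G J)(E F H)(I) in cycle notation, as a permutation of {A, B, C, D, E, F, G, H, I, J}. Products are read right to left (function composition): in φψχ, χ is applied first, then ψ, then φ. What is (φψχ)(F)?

B

Apply the permutations in order: χ(F) = H, then ψ(H) = H, then φ(H) = B. So (φψχ)(F) = B.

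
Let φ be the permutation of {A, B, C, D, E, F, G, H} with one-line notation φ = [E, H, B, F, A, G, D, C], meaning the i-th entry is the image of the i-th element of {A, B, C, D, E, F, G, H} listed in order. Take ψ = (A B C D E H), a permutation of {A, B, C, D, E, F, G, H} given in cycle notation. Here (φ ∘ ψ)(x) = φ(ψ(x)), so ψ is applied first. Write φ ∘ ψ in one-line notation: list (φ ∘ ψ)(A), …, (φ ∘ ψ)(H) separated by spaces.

For each element, apply ψ then φ: A → B → H; B → C → B; C → D → F; D → E → A; E → H → C; F → F → G; G → G → D; H → A → E.
So φ ∘ ψ in one-line form is H B F A C G D E.

H B F A C G D E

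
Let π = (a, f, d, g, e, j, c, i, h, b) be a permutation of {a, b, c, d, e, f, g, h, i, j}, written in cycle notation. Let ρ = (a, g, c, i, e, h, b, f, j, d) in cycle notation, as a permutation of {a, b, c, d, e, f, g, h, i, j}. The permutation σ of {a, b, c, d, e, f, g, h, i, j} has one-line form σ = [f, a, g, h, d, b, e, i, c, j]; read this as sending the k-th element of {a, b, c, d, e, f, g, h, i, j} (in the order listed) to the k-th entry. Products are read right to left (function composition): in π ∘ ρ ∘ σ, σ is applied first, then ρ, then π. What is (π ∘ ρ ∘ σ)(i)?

h

(π ∘ ρ ∘ σ)(i) = π(ρ(σ(i))). σ(i) = c, then ρ(c) = i, then π(i) = h, so the result is h.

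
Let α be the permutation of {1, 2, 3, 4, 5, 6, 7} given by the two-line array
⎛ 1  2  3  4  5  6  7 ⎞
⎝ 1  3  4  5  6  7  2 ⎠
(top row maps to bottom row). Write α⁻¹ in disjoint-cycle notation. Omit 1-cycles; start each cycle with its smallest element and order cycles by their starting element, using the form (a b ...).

The cycle decomposition of α is (2 3 4 5 6 7).
The inverse reverses every cycle; in canonical form, α⁻¹ = (2 7 6 5 4 3).

(2 7 6 5 4 3)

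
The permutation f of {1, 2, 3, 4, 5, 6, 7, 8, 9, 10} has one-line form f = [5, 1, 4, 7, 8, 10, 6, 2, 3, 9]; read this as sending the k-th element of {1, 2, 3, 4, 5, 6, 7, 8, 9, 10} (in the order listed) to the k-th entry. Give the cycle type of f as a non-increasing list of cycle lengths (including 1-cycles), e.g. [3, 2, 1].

The disjoint cycles are (1 5 8 2)(3 4 7 6 10 9), with lengths 6, 4 in non-increasing order.

[6, 4]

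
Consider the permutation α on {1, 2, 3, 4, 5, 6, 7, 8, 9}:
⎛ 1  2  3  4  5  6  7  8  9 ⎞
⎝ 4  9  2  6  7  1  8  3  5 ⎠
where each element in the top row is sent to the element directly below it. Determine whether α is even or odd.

odd

In disjoint-cycle form the cycle lengths are 6, 3.
A cycle is odd iff its length is even; α has 1 even-length cycle, so sgn(α) = (−1)^1 and α is odd.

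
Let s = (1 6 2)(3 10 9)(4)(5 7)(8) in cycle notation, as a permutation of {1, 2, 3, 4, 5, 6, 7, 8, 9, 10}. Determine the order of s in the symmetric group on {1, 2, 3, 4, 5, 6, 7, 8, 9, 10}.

6

The disjoint cycles have lengths 3, 3, 2, 1, 1.
The order is lcm(3, 3, 2) = 6.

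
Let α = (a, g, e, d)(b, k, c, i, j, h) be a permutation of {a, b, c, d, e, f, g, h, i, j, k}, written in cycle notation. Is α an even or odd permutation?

The cycle lengths are 6, 4, 1.
A cycle of length ℓ contributes ℓ−1 transpositions, so α is a product of 5 + 3 = 8 transpositions — even.

even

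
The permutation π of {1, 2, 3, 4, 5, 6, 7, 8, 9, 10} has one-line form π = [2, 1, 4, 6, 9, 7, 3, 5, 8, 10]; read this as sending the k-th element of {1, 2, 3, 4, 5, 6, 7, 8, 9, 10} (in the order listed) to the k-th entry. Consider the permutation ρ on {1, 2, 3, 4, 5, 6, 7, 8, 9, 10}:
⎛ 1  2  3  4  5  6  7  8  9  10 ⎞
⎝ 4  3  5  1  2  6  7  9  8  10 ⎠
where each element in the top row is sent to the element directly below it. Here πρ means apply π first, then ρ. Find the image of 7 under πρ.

(πρ)(7) = ρ(π(7)). π(7) = 3, then ρ(3) = 5. So (πρ)(7) = 5.

5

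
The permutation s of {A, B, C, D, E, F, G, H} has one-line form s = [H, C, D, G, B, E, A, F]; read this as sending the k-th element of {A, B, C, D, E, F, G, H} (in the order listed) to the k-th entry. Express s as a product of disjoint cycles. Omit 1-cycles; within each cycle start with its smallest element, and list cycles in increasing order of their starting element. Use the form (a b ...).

Start at A and follow images: A → H → F → E → B → C → D → G → A, giving the cycle (A H F E B C D G).
Continuing from each remaining unvisited element yields (A H F E B C D G).

(A H F E B C D G)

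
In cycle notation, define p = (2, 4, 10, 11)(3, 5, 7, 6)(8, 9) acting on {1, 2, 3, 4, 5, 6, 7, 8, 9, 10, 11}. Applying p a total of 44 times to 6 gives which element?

6 lies in the 4-cycle (3, 5, 7, 6).
Since the cycle has length 4, p^44 acts on it the same as p^0 (44 mod 4 = 0).
So p^44(6) = 6.

6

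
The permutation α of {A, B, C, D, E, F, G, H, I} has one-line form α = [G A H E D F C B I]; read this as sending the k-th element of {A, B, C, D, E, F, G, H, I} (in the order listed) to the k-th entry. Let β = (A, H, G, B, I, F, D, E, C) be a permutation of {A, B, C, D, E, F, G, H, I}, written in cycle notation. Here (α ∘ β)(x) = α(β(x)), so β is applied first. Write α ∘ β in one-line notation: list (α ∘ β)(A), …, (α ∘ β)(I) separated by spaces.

B I G D H E A C F

(α ∘ β)(x) = α(β(x)). Computing each image: α(β(A)) = α(H) = B, α(β(B)) = α(I) = I, α(β(C)) = α(A) = G, α(β(D)) = α(E) = D, α(β(E)) = α(C) = H, α(β(F)) = α(D) = E, α(β(G)) = α(B) = A, α(β(H)) = α(G) = C, α(β(I)) = α(F) = F.
Hence α ∘ β = [B I G D H E A C F].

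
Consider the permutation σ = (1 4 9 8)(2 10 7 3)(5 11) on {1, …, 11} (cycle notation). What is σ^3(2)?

2 lies in the 4-cycle (2 10 7 3).
Advancing 3 steps from 2: 2 → 10 → 7 → 3.

3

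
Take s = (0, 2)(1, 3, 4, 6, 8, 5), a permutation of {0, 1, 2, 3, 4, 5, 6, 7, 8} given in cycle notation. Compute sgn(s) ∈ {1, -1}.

The cycle lengths are 6, 2, 1.
A cycle of length ℓ contributes ℓ−1 transpositions, so s is a product of 5 + 1 = 6 transpositions — even.

1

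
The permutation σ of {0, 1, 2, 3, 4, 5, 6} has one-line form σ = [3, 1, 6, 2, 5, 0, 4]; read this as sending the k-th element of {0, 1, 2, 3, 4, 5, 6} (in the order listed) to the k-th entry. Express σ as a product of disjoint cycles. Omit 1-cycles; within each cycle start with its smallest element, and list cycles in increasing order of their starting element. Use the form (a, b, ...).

(0, 3, 2, 6, 4, 5)

Start at 0 and follow images: 0 → 3 → 2 → 6 → 4 → 5 → 0, giving the cycle (0, 3, 2, 6, 4, 5).
Continuing from each remaining unvisited element yields (0, 3, 2, 6, 4, 5).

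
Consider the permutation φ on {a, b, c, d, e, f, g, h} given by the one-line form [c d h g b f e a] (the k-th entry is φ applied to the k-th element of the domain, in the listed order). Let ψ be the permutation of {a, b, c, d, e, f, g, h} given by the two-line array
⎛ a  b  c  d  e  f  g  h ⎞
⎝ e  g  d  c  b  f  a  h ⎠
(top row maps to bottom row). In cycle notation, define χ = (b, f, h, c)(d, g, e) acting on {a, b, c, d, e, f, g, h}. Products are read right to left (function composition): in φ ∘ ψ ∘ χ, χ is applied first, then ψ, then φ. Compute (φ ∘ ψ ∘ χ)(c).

e

(φ ∘ ψ ∘ χ)(c) = φ(ψ(χ(c))). χ(c) = b, then ψ(b) = g, then φ(g) = e, so the result is e.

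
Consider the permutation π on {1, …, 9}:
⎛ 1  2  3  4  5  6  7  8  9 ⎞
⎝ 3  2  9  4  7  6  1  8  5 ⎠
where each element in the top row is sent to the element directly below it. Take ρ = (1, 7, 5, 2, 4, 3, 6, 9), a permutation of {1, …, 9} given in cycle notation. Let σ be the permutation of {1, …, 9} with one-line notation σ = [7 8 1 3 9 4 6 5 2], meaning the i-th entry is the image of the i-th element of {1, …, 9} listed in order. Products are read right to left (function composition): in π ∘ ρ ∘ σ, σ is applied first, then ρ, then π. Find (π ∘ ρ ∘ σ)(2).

Apply the permutations in order: σ(2) = 8, then ρ(8) = 8, then π(8) = 8. So (π ∘ ρ ∘ σ)(2) = 8.

8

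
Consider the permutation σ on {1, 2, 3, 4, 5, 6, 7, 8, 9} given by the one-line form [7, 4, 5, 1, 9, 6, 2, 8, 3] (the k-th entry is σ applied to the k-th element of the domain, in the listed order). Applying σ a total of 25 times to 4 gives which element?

1

Tracing 4 → 1 → … returns to 4 after 4 steps, so 4 lies in a 4-cycle (1 7 2 4).
Powers repeat with period 4 on this cycle, and 25 mod 4 = 1, so σ^25(4) = σ^1(4).
Advancing 1 step from 4: 4 → 1.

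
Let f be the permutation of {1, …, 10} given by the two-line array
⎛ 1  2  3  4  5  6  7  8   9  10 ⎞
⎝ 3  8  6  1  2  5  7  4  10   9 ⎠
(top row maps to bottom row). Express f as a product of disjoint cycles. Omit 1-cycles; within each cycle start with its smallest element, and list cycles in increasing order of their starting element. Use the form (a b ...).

(1 3 6 5 2 8 4)(9 10)

Start at 1 and follow images: 1 → 3 → 6 → 5 → 2 → 8 → 4 → 1, giving the cycle (1 3 6 5 2 8 4).
Continuing from each remaining unvisited element yields (1 3 6 5 2 8 4)(9 10).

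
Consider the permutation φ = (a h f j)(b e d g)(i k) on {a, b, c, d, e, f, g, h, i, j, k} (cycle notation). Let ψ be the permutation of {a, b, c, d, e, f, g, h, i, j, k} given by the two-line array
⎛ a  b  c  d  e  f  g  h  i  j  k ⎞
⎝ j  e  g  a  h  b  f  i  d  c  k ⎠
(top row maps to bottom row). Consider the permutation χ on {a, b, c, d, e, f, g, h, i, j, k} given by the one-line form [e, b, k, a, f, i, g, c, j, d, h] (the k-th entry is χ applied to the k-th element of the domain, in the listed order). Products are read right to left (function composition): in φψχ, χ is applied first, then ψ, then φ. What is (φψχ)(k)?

Chase k: χ(k) = h; ψ(h) = i; φ(i) = k. Hence (φψχ)(k) = k.

k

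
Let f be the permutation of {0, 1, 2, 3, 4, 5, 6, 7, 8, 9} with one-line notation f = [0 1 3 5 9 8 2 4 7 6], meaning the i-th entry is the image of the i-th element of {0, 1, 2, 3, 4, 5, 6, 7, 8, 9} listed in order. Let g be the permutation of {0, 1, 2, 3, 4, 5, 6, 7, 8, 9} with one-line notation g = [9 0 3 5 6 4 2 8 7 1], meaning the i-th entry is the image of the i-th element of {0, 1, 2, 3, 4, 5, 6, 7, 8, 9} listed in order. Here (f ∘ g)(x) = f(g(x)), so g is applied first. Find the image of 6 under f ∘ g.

(f ∘ g)(6) = f(g(6)). g(6) = 2, then f(2) = 3. So (f ∘ g)(6) = 3.

3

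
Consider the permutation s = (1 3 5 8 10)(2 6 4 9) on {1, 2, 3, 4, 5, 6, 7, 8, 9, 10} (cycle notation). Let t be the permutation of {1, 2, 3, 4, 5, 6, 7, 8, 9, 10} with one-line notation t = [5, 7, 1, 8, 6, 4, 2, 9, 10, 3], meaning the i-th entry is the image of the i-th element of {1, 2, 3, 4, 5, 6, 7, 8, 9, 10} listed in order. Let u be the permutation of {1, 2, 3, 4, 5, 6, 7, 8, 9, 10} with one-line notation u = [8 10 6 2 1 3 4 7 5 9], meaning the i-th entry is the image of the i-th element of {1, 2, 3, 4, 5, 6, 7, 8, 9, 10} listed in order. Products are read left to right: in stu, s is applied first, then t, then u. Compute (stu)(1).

8

Chase 1: s(1) = 3; t(3) = 1; u(1) = 8. Hence (stu)(1) = 8.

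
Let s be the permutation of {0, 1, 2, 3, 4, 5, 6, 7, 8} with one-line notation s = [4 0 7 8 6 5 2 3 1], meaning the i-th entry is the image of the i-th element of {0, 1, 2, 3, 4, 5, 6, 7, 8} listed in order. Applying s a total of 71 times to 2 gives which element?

Tracing 2 → 7 → … returns to 2 after 8 steps, so 2 lies in an 8-cycle (0 4 6 2 7 3 8 1).
Powers repeat with period 8 on this cycle, and 71 mod 8 = 7, so s^71(2) = s^7(2).
Advancing 7 steps from 2: 2 → 7 → 3 → 8 → 1 → 0 → 4 → 6.

6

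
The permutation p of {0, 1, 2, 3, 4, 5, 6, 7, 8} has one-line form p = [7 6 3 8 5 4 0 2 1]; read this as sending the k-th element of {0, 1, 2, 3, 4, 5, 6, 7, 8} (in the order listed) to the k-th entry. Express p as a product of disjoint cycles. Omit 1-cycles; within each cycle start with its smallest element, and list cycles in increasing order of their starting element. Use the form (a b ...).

(0 7 2 3 8 1 6)(4 5)

Start at 0 and follow images: 0 → 7 → 2 → 3 → 8 → 1 → 6 → 0, giving the cycle (0 7 2 3 8 1 6).
Repeating from the next unused element and collecting all non-trivial cycles gives (0 7 2 3 8 1 6)(4 5).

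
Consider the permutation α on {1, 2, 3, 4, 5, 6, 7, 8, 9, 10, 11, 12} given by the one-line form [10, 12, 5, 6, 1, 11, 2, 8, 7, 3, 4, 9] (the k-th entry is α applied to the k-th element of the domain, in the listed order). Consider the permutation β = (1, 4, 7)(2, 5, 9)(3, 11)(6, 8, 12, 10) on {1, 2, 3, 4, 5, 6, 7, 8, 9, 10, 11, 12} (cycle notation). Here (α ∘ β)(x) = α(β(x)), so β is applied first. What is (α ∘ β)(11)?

β(11) = 3, then α(3) = 5; composing gives (α ∘ β)(11) = 5.

5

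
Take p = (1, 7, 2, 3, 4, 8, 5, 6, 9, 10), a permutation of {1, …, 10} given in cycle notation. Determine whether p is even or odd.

odd

The cycle lengths are 10.
A cycle is odd iff its length is even; p has 1 even-length cycle, so sgn(p) = (−1)^1 and p is odd.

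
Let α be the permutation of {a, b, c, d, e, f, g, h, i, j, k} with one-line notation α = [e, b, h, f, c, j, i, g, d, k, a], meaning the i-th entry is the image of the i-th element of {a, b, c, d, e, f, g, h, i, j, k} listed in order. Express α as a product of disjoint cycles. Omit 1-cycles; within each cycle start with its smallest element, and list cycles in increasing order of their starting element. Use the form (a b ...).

(a e c h g i d f j k)

Iterating α from a gives a → e → c → h → g → i → d → f → j → k → a; that is the 10-cycle (a e c h g i d f j k).
Repeating from the next unused element and collecting all non-trivial cycles gives (a e c h g i d f j k).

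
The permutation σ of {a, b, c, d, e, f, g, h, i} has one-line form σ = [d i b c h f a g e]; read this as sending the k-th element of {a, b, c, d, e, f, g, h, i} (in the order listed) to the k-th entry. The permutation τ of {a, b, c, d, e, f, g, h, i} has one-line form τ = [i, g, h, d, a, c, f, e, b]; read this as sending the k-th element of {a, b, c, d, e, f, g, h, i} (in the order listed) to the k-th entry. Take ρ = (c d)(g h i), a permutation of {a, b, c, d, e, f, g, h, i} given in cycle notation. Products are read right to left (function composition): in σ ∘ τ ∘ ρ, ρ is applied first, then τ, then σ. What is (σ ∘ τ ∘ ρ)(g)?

(σ ∘ τ ∘ ρ)(g) = σ(τ(ρ(g))). ρ(g) = h, then τ(h) = e, then σ(e) = h, so the result is h.

h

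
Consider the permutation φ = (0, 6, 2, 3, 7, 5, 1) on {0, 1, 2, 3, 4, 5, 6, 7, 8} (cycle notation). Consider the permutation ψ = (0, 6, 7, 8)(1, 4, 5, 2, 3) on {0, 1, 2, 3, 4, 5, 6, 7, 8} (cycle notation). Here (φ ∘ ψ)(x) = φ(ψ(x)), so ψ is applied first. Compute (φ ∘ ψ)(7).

8

ψ(7) = 8, then φ(8) = 8; composing gives (φ ∘ ψ)(7) = 8.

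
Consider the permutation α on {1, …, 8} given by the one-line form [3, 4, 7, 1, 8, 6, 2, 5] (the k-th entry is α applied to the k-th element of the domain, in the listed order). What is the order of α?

Decomposing into disjoint cycles gives cycle lengths 5, 2, 1.
The order is lcm(5, 2) = 10.

10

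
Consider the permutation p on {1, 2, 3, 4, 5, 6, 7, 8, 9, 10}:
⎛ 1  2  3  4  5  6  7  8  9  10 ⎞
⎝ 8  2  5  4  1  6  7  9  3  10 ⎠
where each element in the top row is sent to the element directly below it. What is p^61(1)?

8

Tracing 1 → 8 → … returns to 1 after 5 steps, so 1 lies in a 5-cycle (1, 8, 9, 3, 5).
Powers repeat with period 5 on this cycle, and 61 mod 5 = 1, so p^61(1) = p^1(1).
Advancing 1 step from 1: 1 → 8.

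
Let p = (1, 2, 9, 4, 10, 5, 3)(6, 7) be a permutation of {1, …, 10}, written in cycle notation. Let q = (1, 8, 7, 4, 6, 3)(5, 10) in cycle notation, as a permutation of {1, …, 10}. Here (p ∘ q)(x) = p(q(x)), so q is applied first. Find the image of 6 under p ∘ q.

First apply q: q(6) = 3, then p(3) = 1. Thus (p ∘ q)(6) = 1.

1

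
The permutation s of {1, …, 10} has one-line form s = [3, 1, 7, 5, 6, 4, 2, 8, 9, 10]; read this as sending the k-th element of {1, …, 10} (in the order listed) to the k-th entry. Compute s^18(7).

Tracing 7 → 2 → … returns to 7 after 4 steps, so 7 lies in a 4-cycle (1 3 7 2).
On a 4-cycle, s^4 is the identity, so s^18 = s^2 there (18 ≡ 2 mod 4).
Stepping 2 places around the cycle: 7 → 2 → 1.

1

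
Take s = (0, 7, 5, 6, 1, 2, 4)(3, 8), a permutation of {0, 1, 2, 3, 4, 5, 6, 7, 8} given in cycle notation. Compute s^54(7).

4

7 lies in the 7-cycle (0, 7, 5, 6, 1, 2, 4).
Powers repeat with period 7 on this cycle, and 54 mod 7 = 5, so s^54(7) = s^5(7).
Advancing 5 steps from 7: 7 → 5 → 6 → 1 → 2 → 4.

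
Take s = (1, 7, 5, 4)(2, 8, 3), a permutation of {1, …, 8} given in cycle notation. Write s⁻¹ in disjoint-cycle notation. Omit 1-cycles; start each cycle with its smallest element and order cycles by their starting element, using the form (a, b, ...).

If s sends a → b within a cycle, s⁻¹ sends b → a; equivalently, reverse each cycle.
Reversing each cycle of s and rotating so the smallest element leads gives (1, 4, 5, 7)(2, 3, 8).

(1, 4, 5, 7)(2, 3, 8)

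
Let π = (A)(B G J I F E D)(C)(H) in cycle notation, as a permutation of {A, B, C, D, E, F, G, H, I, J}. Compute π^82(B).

B lies in the 7-cycle (B G J I F E D).
Powers repeat with period 7 on this cycle, and 82 mod 7 = 5, so π^82(B) = π^5(B).
Advancing 5 steps from B: B → G → J → I → F → E.

E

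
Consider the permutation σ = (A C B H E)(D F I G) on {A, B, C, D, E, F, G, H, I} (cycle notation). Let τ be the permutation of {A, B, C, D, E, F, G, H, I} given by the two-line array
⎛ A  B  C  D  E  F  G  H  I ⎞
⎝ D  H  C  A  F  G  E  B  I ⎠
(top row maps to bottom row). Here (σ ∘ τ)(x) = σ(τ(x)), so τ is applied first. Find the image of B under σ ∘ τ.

(σ ∘ τ)(B) = σ(τ(B)). τ(B) = H, then σ(H) = E. So (σ ∘ τ)(B) = E.

E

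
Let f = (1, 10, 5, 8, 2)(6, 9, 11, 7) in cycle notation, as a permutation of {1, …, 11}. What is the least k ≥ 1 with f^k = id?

The cycle type of f is (5, 4, 1, 1).
Since disjoint cycles commute, ord(f) = lcm(5, 4) = 20.

20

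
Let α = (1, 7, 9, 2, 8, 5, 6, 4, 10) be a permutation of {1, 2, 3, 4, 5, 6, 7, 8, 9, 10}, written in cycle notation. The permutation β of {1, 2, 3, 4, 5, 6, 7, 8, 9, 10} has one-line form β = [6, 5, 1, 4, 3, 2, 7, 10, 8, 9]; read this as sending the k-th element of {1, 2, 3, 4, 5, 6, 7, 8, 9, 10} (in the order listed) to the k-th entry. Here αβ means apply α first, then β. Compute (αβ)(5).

2

(αβ)(5) = β(α(5)). α(5) = 6, then β(6) = 2. So (αβ)(5) = 2.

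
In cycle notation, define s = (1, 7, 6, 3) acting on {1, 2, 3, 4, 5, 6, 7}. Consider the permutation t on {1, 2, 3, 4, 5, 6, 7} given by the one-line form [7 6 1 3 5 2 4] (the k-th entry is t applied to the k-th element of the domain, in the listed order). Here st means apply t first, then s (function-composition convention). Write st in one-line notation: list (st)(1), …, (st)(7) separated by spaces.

(st)(x) = s(t(x)). Computing each image: s(t(1)) = s(7) = 6, s(t(2)) = s(6) = 3, s(t(3)) = s(1) = 7, s(t(4)) = s(3) = 1, s(t(5)) = s(5) = 5, s(t(6)) = s(2) = 2, s(t(7)) = s(4) = 4.
Hence st = [6 3 7 1 5 2 4].

6 3 7 1 5 2 4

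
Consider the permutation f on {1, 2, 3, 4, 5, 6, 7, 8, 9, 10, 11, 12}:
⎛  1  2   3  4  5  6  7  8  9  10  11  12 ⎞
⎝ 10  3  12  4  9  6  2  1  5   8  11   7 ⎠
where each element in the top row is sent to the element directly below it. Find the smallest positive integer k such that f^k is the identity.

The disjoint-cycle form of f has cycle lengths 4, 3, 2, 1, 1, 1.
The order of f is the least common multiple of its cycle lengths: lcm(4, 3, 2) = 12.

12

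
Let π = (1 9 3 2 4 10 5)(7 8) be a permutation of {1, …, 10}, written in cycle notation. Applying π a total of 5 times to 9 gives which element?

9 lies in the 7-cycle (1 9 3 2 4 10 5).
Stepping 5 places around the cycle: 9 → 3 → 2 → 4 → 10 → 5.

5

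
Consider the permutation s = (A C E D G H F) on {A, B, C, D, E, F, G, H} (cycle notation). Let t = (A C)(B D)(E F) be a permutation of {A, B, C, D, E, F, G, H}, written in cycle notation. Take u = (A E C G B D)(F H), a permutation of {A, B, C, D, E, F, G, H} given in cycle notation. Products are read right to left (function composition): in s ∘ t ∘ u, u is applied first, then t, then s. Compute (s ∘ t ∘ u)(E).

Chase E: u(E) = C; t(C) = A; s(A) = C. Hence (s ∘ t ∘ u)(E) = C.

C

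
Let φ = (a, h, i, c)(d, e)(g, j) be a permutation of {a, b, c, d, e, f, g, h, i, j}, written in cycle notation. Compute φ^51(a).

c

a lies in the 4-cycle (a, h, i, c).
On a 4-cycle, φ^4 is the identity, so φ^51 = φ^3 there (51 ≡ 3 mod 4).
Stepping 3 places around the cycle: a → h → i → c.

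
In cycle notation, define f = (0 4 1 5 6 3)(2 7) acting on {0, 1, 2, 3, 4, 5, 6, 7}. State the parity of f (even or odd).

even

The cycle lengths are 6, 2.
A cycle is odd iff its length is even; f has 2 even-length cycles, so sgn(f) = (−1)^2 and f is even.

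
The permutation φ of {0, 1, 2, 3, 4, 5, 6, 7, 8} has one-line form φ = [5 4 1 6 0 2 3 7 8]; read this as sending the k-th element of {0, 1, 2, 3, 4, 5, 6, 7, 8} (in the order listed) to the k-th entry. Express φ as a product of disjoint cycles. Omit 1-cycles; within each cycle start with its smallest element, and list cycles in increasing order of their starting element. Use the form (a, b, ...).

(0, 5, 2, 1, 4)(3, 6)

Iterating φ from 0 gives 0 → 5 → 2 → 1 → 4 → 0; that is the 5-cycle (0, 5, 2, 1, 4).
Repeating from the next unused element and collecting all non-trivial cycles gives (0, 5, 2, 1, 4)(3, 6).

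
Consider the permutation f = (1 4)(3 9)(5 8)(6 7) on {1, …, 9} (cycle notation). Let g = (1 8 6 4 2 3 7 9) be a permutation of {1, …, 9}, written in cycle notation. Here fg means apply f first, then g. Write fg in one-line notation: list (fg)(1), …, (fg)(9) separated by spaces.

Chase each element through f then g: 1 → 4 → 2; 2 → 2 → 3; 3 → 9 → 1; 4 → 1 → 8; 5 → 8 → 6; 6 → 7 → 9; 7 → 6 → 4; 8 → 5 → 5; 9 → 3 → 7.
So fg in one-line form is 2 3 1 8 6 9 4 5 7.

2 3 1 8 6 9 4 5 7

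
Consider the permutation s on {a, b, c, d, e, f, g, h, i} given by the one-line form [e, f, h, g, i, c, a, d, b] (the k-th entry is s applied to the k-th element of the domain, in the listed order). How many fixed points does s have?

0

No element satisfies s(x) = x, so there are 0 fixed points.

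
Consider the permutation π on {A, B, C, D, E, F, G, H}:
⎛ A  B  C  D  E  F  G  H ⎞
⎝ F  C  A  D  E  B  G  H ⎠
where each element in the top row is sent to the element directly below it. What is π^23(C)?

Tracing C → A → … returns to C after 4 steps, so C lies in a 4-cycle (A F B C).
Since the cycle has length 4, π^23 acts on it the same as π^3 (23 mod 4 = 3).
Advancing 3 steps from C: C → A → F → B.

B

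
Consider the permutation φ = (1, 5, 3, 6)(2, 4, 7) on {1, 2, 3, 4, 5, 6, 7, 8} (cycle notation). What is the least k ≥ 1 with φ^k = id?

12

The cycle type of φ is (4, 3, 1).
The order of φ is the least common multiple of its cycle lengths: lcm(4, 3) = 12.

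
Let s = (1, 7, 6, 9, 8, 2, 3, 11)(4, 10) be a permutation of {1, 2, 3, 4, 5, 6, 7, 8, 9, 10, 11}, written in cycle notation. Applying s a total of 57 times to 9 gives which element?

8

9 lies in the 8-cycle (1, 7, 6, 9, 8, 2, 3, 11).
Powers repeat with period 8 on this cycle, and 57 mod 8 = 1, so s^57(9) = s^1(9).
Stepping 1 place around the cycle: 9 → 8.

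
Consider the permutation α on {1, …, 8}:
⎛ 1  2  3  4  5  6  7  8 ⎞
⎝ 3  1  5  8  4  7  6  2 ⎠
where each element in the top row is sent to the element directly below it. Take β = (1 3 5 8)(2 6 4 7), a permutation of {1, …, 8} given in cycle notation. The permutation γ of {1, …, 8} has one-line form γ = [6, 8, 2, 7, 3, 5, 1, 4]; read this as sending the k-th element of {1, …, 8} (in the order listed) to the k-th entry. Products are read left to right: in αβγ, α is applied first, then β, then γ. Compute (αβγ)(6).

8

Apply the permutations in order: α(6) = 7, then β(7) = 2, then γ(2) = 8. So (αβγ)(6) = 8.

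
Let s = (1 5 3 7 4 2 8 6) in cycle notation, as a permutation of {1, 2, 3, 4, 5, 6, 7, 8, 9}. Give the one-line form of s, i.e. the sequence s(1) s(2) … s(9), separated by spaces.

5 8 7 2 3 1 4 6 9

Reading each image from the cycles: 1→5, 2→8, 3→7, 4→2, 5→3, 6→1, 7→4, 8→6, 9→9.
Listing these in domain order gives 5 8 7 2 3 1 4 6 9.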